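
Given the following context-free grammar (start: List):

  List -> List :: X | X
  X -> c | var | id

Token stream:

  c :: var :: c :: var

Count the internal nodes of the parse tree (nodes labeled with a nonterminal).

[List [List [List [List [X c]] :: [X var]] :: [X c]] :: [X var]]

8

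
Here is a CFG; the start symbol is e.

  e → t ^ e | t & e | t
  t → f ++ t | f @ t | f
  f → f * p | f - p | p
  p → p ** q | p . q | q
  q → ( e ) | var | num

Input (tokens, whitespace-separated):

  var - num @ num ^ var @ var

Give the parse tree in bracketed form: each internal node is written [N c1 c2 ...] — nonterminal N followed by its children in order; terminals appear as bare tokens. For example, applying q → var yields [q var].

e
t ^ e
f @ t ^ e
f - p @ t ^ e
p - p @ t ^ e
q - p @ t ^ e
var - p @ t ^ e
var - q @ t ^ e
var - num @ t ^ e
var - num @ f ^ e
var - num @ p ^ e
var - num @ q ^ e
var - num @ num ^ e
var - num @ num ^ t
var - num @ num ^ f @ t
var - num @ num ^ p @ t
var - num @ num ^ q @ t
var - num @ num ^ var @ t
var - num @ num ^ var @ f
var - num @ num ^ var @ p
var - num @ num ^ var @ q
var - num @ num ^ var @ var

[e [t [f [f [p [q var]]] - [p [q num]]] @ [t [f [p [q num]]]]] ^ [e [t [f [p [q var]]] @ [t [f [p [q var]]]]]]]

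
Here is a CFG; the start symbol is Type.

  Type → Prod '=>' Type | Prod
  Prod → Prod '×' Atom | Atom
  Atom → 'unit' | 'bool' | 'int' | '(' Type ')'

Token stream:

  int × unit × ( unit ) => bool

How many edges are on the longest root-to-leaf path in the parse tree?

6

[Type [Prod [Prod [Prod [Atom int]] × [Atom unit]] × [Atom ( [Type [Prod [Atom unit]]] )]] => [Type [Prod [Atom bool]]]]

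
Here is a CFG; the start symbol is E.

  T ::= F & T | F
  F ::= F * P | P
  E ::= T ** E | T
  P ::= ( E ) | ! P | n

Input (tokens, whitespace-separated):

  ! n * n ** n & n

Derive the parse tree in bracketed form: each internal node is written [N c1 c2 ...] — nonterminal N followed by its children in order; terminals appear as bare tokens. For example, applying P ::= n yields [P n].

E
T ** E
F ** E
F * P ** E
P * P ** E
! P * P ** E
! n * P ** E
! n * n ** E
! n * n ** T
! n * n ** F & T
! n * n ** P & T
! n * n ** n & T
! n * n ** n & F
! n * n ** n & P
! n * n ** n & n

[E [T [F [F [P ! [P n]]] * [P n]]] ** [E [T [F [P n]] & [T [F [P n]]]]]]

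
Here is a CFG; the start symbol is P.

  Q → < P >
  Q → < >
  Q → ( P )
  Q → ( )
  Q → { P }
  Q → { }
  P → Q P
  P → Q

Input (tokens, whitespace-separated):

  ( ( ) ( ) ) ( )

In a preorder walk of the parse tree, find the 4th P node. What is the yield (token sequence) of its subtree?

[P [Q ( [P [Q ( )] [P [Q ( )]]] )] [P [Q ( )]]]

( )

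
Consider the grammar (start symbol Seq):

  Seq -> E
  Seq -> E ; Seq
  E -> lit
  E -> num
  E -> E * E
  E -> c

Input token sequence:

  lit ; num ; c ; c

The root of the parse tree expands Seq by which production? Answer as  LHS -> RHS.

Seq -> E ; Seq

[Seq [E lit] ; [Seq [E num] ; [Seq [E c] ; [Seq [E c]]]]]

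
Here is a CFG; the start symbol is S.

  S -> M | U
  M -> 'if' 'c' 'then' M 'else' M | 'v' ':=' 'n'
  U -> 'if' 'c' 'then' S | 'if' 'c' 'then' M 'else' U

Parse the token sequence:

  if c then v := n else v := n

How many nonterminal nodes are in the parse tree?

4

[S [M if c then [M v := n] else [M v := n]]]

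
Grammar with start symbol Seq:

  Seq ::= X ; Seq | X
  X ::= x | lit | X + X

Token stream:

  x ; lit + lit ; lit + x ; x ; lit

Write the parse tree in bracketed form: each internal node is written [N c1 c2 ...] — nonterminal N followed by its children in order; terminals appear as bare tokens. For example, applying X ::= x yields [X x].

Seq
X ; Seq
x ; Seq
x ; X ; Seq
x ; X + X ; Seq
x ; lit + X ; Seq
x ; lit + lit ; Seq
x ; lit + lit ; X ; Seq
x ; lit + lit ; X + X ; Seq
x ; lit + lit ; lit + X ; Seq
x ; lit + lit ; lit + x ; Seq
x ; lit + lit ; lit + x ; X ; Seq
x ; lit + lit ; lit + x ; x ; Seq
x ; lit + lit ; lit + x ; x ; X
x ; lit + lit ; lit + x ; x ; lit

[Seq [X x] ; [Seq [X [X lit] + [X lit]] ; [Seq [X [X lit] + [X x]] ; [Seq [X x] ; [Seq [X lit]]]]]]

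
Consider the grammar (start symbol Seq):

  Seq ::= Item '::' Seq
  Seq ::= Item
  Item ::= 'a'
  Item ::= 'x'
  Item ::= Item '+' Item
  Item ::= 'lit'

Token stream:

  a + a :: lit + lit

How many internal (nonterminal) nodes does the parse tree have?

8

[Seq [Item [Item a] + [Item a]] :: [Seq [Item [Item lit] + [Item lit]]]]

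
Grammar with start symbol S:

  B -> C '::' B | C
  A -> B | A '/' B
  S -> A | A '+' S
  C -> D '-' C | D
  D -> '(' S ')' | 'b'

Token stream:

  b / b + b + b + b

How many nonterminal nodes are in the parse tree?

[S [A [A [B [C [D b]]]] / [B [C [D b]]]] + [S [A [B [C [D b]]]] + [S [A [B [C [D b]]]] + [S [A [B [C [D b]]]]]]]]

24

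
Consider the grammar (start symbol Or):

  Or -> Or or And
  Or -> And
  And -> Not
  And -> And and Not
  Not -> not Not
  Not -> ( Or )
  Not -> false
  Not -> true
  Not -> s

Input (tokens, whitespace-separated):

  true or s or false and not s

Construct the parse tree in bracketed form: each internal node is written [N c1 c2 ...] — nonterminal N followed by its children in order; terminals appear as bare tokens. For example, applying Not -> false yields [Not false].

[Or [Or [Or [And [Not true]]] or [And [Not s]]] or [And [And [Not false]] and [Not not [Not s]]]]

Or
Or or And
Or or And or And
And or And or And
Not or And or And
true or And or And
true or Not or And
true or s or And
true or s or And and Not
true or s or Not and Not
true or s or false and Not
true or s or false and not Not
true or s or false and not s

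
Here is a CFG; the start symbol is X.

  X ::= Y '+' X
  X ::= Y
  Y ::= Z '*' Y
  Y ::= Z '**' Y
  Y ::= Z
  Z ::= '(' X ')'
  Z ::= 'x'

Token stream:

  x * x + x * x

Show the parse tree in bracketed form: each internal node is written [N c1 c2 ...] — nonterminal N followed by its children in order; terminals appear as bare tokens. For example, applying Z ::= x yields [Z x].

X
Y + X
Z * Y + X
x * Y + X
x * Z + X
x * x + X
x * x + Y
x * x + Z * Y
x * x + x * Y
x * x + x * Z
x * x + x * x

[X [Y [Z x] * [Y [Z x]]] + [X [Y [Z x] * [Y [Z x]]]]]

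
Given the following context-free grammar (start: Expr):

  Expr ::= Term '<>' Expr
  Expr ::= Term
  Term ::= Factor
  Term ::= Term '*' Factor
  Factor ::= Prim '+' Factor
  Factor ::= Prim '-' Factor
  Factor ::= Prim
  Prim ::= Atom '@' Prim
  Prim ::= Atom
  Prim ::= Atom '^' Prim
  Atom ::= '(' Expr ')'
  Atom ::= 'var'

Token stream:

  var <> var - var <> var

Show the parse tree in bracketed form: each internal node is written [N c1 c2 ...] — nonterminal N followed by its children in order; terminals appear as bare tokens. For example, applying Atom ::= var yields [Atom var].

Expr
Term <> Expr
Factor <> Expr
Prim <> Expr
Atom <> Expr
var <> Expr
var <> Term <> Expr
var <> Factor <> Expr
var <> Prim - Factor <> Expr
var <> Atom - Factor <> Expr
var <> var - Factor <> Expr
var <> var - Prim <> Expr
var <> var - Atom <> Expr
var <> var - var <> Expr
var <> var - var <> Term
var <> var - var <> Factor
var <> var - var <> Prim
var <> var - var <> Atom
var <> var - var <> var

[Expr [Term [Factor [Prim [Atom var]]]] <> [Expr [Term [Factor [Prim [Atom var]] - [Factor [Prim [Atom var]]]]] <> [Expr [Term [Factor [Prim [Atom var]]]]]]]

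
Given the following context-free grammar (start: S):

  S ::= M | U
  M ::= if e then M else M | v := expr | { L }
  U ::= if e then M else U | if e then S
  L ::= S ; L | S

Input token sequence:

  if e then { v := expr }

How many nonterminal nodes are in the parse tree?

[S [U if e then [S [M { [L [S [M v := expr]]] }]]]]

7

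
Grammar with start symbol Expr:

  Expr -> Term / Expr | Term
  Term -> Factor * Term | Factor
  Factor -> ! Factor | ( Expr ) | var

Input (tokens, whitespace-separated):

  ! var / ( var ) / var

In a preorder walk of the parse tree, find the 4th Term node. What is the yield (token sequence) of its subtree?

var

[Expr [Term [Factor ! [Factor var]]] / [Expr [Term [Factor ( [Expr [Term [Factor var]]] )]] / [Expr [Term [Factor var]]]]]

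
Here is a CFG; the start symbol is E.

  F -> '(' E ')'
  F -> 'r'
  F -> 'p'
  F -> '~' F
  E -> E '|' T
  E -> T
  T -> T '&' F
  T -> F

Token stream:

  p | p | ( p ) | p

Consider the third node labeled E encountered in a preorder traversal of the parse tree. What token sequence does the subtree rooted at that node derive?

[E [E [E [E [T [F p]]] | [T [F p]]] | [T [F ( [E [T [F p]]] )]]] | [T [F p]]]

p | p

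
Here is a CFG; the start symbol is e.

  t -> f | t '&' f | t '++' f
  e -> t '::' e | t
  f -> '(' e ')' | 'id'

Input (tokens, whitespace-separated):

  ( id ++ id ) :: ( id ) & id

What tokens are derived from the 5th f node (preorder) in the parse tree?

[e [t [f ( [e [t [t [f id]] ++ [f id]]] )]] :: [e [t [t [f ( [e [t [f id]]] )]] & [f id]]]]

id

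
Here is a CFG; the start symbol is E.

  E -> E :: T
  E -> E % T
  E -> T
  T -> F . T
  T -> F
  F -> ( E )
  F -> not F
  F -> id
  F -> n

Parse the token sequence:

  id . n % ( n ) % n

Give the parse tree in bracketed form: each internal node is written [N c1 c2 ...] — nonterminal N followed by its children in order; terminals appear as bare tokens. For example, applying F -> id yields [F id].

[E [E [E [T [F id] . [T [F n]]]] % [T [F ( [E [T [F n]]] )]]] % [T [F n]]]

E
E % T
E % T % T
T % T % T
F . T % T % T
id . T % T % T
id . F % T % T
id . n % T % T
id . n % F % T
id . n % ( E ) % T
id . n % ( T ) % T
id . n % ( F ) % T
id . n % ( n ) % T
id . n % ( n ) % F
id . n % ( n ) % n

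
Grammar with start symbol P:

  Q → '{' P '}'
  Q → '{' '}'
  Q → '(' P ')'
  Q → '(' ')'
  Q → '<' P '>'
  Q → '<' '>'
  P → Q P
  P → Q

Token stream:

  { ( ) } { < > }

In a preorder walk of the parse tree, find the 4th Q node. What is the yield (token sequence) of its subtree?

< >

[P [Q { [P [Q ( )]] }] [P [Q { [P [Q < >]] }]]]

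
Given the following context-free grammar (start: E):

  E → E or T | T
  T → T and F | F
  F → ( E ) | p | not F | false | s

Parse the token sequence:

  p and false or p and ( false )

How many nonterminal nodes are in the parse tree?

13

[E [E [T [T [F p]] and [F false]]] or [T [T [F p]] and [F ( [E [T [F false]]] )]]]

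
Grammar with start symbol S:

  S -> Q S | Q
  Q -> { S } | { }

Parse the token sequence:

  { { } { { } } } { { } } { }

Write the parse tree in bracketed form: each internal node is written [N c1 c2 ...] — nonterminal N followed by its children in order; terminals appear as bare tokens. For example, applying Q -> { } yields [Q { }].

S
Q S
{ S } S
{ Q S } S
{ { } S } S
{ { } Q } S
{ { } { S } } S
{ { } { Q } } S
{ { } { { } } } S
{ { } { { } } } Q S
{ { } { { } } } { S } S
{ { } { { } } } { Q } S
{ { } { { } } } { { } } S
{ { } { { } } } { { } } Q
{ { } { { } } } { { } } { }

[S [Q { [S [Q { }] [S [Q { [S [Q { }]] }]]] }] [S [Q { [S [Q { }]] }] [S [Q { }]]]]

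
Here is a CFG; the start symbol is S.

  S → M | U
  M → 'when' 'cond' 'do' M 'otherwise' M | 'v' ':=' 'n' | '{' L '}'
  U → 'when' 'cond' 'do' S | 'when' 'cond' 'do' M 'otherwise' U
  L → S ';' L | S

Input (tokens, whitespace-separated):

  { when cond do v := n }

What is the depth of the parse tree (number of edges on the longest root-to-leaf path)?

[S [M { [L [S [U when cond do [S [M v := n]]]]] }]]

7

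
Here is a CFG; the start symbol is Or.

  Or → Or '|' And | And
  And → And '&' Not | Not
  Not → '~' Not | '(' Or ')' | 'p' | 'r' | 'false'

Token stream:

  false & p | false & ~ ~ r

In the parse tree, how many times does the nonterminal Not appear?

[Or [Or [And [And [Not false]] & [Not p]]] | [And [And [Not false]] & [Not ~ [Not ~ [Not r]]]]]

6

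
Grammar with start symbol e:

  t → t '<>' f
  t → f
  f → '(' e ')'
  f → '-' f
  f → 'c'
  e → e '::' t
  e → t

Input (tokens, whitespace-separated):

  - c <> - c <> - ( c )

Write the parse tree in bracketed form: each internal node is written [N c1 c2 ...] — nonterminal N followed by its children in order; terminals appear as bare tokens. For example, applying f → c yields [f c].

[e [t [t [t [f - [f c]]] <> [f - [f c]]] <> [f - [f ( [e [t [f c]]] )]]]]

e
t
t <> f
t <> f <> f
f <> f <> f
- f <> f <> f
- c <> f <> f
- c <> - f <> f
- c <> - c <> f
- c <> - c <> - f
- c <> - c <> - ( e )
- c <> - c <> - ( t )
- c <> - c <> - ( f )
- c <> - c <> - ( c )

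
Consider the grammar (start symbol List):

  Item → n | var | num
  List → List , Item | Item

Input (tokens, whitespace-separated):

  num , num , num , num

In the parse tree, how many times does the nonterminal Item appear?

[List [List [List [List [Item num]] , [Item num]] , [Item num]] , [Item num]]

4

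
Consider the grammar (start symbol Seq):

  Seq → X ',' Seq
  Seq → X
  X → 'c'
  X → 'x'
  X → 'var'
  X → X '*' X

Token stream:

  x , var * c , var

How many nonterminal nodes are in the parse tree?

8

[Seq [X x] , [Seq [X [X var] * [X c]] , [Seq [X var]]]]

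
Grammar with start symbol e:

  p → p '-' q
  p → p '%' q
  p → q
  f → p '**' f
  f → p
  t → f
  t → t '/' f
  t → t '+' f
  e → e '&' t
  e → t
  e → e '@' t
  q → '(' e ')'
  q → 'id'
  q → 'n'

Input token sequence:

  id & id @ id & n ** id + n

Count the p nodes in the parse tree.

6

[e [e [e [e [t [f [p [q id]]]]] & [t [f [p [q id]]]]] @ [t [f [p [q id]]]]] & [t [t [f [p [q n]] ** [f [p [q id]]]]] + [f [p [q n]]]]]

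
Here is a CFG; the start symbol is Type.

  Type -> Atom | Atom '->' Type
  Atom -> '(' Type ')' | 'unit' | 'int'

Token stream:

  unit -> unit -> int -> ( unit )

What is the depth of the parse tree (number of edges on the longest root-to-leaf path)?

7

[Type [Atom unit] -> [Type [Atom unit] -> [Type [Atom int] -> [Type [Atom ( [Type [Atom unit]] )]]]]]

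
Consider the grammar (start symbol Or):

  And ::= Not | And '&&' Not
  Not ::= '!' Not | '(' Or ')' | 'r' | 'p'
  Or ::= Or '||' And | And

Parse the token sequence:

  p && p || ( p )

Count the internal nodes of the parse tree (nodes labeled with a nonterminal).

[Or [Or [And [And [Not p]] && [Not p]]] || [And [Not ( [Or [And [Not p]]] )]]]

11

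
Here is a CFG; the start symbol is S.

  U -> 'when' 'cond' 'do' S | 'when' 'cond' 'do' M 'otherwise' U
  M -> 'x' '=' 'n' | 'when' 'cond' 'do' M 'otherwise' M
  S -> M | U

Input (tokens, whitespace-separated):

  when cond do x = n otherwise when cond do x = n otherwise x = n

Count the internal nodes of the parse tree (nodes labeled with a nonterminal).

6

[S [M when cond do [M x = n] otherwise [M when cond do [M x = n] otherwise [M x = n]]]]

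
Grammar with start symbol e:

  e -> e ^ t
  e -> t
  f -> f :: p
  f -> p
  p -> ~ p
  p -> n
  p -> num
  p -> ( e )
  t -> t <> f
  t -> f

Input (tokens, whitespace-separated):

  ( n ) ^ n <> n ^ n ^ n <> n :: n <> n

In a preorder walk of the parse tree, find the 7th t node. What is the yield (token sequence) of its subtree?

[e [e [e [e [t [f [p ( [e [t [f [p n]]]] )]]]] ^ [t [t [f [p n]]] <> [f [p n]]]] ^ [t [f [p n]]]] ^ [t [t [t [f [p n]]] <> [f [f [p n]] :: [p n]]] <> [f [p n]]]]

n <> n :: n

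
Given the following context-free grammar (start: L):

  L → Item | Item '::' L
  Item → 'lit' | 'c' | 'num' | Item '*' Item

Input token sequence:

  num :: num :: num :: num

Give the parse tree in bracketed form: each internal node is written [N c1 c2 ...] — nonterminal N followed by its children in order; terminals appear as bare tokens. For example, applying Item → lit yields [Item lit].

L
Item :: L
num :: L
num :: Item :: L
num :: num :: L
num :: num :: Item :: L
num :: num :: num :: L
num :: num :: num :: Item
num :: num :: num :: num

[L [Item num] :: [L [Item num] :: [L [Item num] :: [L [Item num]]]]]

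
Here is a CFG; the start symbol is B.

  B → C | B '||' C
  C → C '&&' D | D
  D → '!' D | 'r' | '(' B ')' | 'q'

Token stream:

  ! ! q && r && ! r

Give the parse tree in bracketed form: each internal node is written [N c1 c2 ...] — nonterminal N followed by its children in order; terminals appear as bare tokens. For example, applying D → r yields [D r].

B
C
C && D
C && D && D
D && D && D
! D && D && D
! ! D && D && D
! ! q && D && D
! ! q && r && D
! ! q && r && ! D
! ! q && r && ! r

[B [C [C [C [D ! [D ! [D q]]]] && [D r]] && [D ! [D r]]]]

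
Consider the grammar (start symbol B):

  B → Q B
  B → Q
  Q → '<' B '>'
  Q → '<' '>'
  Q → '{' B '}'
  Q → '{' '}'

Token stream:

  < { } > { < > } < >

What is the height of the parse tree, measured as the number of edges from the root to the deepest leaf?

[B [Q < [B [Q { }]] >] [B [Q { [B [Q < >]] }] [B [Q < >]]]]

5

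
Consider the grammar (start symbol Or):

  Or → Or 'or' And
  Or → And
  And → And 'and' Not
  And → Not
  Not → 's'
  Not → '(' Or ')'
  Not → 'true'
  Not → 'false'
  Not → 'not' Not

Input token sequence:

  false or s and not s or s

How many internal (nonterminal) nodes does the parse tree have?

12

[Or [Or [Or [And [Not false]]] or [And [And [Not s]] and [Not not [Not s]]]] or [And [Not s]]]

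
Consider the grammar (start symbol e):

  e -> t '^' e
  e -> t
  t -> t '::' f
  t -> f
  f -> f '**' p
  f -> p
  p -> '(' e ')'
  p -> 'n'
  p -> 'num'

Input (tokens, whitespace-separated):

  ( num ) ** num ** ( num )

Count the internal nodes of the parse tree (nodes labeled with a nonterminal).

16

[e [t [f [f [f [p ( [e [t [f [p num]]]] )]] ** [p num]] ** [p ( [e [t [f [p num]]]] )]]]]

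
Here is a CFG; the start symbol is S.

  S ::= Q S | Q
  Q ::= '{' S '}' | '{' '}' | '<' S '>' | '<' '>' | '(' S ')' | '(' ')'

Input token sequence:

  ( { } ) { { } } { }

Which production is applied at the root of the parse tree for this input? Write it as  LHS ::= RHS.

[S [Q ( [S [Q { }]] )] [S [Q { [S [Q { }]] }] [S [Q { }]]]]

S ::= Q S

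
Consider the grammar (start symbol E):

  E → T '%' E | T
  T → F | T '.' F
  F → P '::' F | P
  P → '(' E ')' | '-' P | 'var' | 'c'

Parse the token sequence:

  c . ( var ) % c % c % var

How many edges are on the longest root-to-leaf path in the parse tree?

8

[E [T [T [F [P c]]] . [F [P ( [E [T [F [P var]]]] )]]] % [E [T [F [P c]]] % [E [T [F [P c]]] % [E [T [F [P var]]]]]]]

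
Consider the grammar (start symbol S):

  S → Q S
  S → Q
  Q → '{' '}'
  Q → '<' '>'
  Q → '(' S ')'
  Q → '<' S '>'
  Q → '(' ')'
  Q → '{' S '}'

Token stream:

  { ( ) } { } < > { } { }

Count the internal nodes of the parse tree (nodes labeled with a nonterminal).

[S [Q { [S [Q ( )]] }] [S [Q { }] [S [Q < >] [S [Q { }] [S [Q { }]]]]]]

12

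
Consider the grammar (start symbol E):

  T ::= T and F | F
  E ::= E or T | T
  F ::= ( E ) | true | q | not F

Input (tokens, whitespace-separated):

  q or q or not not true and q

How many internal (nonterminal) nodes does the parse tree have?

[E [E [E [T [F q]]] or [T [F q]]] or [T [T [F not [F not [F true]]]] and [F q]]]

13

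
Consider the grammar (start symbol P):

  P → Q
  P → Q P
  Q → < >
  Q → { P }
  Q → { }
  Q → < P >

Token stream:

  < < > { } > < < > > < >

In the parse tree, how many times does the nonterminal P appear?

6

[P [Q < [P [Q < >] [P [Q { }]]] >] [P [Q < [P [Q < >]] >] [P [Q < >]]]]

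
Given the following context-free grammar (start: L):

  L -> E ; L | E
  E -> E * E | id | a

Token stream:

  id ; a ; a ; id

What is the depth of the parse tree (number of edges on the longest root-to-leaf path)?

5

[L [E id] ; [L [E a] ; [L [E a] ; [L [E id]]]]]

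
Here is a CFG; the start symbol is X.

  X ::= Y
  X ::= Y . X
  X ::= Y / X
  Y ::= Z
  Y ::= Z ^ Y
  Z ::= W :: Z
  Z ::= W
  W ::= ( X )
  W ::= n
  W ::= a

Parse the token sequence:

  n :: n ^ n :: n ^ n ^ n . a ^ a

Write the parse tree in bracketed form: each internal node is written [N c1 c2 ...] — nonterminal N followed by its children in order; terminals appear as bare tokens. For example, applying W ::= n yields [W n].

[X [Y [Z [W n] :: [Z [W n]]] ^ [Y [Z [W n] :: [Z [W n]]] ^ [Y [Z [W n]] ^ [Y [Z [W n]]]]]] . [X [Y [Z [W a]] ^ [Y [Z [W a]]]]]]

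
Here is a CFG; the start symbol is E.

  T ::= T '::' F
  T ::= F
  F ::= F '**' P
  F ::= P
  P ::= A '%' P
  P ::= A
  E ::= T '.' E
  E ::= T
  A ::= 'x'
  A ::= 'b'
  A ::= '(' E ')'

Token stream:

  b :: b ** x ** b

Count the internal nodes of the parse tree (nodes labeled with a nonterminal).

[E [T [T [F [P [A b]]]] :: [F [F [F [P [A b]]] ** [P [A x]]] ** [P [A b]]]]]

15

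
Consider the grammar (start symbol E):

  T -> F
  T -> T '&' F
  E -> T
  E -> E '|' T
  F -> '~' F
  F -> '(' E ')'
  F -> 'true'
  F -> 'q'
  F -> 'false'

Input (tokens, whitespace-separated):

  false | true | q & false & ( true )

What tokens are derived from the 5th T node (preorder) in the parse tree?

[E [E [E [T [F false]]] | [T [F true]]] | [T [T [T [F q]] & [F false]] & [F ( [E [T [F true]]] )]]]

q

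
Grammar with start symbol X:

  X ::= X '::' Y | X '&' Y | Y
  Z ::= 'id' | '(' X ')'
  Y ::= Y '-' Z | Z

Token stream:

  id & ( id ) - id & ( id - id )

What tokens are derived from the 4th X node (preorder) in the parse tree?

id

[X [X [X [Y [Z id]]] & [Y [Y [Z ( [X [Y [Z id]]] )]] - [Z id]]] & [Y [Z ( [X [Y [Y [Z id]] - [Z id]]] )]]]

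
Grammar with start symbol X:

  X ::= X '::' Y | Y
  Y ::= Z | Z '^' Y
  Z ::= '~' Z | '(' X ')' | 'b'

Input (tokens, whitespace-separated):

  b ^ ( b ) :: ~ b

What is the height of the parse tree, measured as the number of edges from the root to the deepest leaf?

[X [X [Y [Z b] ^ [Y [Z ( [X [Y [Z b]]] )]]]] :: [Y [Z ~ [Z b]]]]

8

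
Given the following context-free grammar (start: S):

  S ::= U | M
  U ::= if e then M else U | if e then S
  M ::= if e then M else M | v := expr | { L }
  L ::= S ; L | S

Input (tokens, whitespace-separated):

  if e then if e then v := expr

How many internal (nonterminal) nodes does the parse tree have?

6

[S [U if e then [S [U if e then [S [M v := expr]]]]]]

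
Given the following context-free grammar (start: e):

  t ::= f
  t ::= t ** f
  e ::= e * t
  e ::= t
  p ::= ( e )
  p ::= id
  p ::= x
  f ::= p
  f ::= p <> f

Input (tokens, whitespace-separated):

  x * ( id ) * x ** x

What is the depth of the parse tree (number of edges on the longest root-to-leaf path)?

[e [e [e [t [f [p x]]]] * [t [f [p ( [e [t [f [p id]]]] )]]]] * [t [t [f [p x]]] ** [f [p x]]]]

9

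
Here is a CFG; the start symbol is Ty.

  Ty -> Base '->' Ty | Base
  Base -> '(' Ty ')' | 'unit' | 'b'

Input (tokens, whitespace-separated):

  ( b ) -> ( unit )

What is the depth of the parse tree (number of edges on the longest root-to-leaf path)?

5

[Ty [Base ( [Ty [Base b]] )] -> [Ty [Base ( [Ty [Base unit]] )]]]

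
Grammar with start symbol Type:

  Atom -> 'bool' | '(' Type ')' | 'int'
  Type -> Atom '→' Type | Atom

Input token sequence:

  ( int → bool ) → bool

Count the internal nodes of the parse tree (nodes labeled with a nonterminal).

8

[Type [Atom ( [Type [Atom int] → [Type [Atom bool]]] )] → [Type [Atom bool]]]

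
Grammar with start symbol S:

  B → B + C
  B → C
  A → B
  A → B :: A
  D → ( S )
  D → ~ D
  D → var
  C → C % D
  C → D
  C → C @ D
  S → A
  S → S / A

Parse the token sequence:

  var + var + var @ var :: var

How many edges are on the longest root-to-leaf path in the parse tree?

[S [A [B [B [B [C [D var]]] + [C [D var]]] + [C [C [D var]] @ [D var]]] :: [A [B [C [D var]]]]]]

7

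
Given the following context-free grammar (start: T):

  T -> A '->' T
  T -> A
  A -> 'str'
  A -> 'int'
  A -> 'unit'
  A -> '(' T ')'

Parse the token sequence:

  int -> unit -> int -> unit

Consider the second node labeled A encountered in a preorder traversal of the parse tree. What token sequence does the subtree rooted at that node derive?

[T [A int] -> [T [A unit] -> [T [A int] -> [T [A unit]]]]]

unit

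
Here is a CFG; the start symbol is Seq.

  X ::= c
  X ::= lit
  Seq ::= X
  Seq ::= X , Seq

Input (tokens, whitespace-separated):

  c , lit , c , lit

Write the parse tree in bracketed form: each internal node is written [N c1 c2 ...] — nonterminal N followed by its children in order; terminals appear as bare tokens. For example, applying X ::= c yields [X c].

Seq
X , Seq
c , Seq
c , X , Seq
c , lit , Seq
c , lit , X , Seq
c , lit , c , Seq
c , lit , c , X
c , lit , c , lit

[Seq [X c] , [Seq [X lit] , [Seq [X c] , [Seq [X lit]]]]]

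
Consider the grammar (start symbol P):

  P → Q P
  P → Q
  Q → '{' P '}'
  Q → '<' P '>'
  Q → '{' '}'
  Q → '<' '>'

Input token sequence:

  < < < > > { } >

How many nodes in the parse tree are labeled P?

[P [Q < [P [Q < [P [Q < >]] >] [P [Q { }]]] >]]

4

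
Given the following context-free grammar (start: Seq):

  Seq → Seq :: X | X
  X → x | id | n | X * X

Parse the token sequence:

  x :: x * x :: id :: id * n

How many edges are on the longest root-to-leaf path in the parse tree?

[Seq [Seq [Seq [Seq [X x]] :: [X [X x] * [X x]]] :: [X id]] :: [X [X id] * [X n]]]

5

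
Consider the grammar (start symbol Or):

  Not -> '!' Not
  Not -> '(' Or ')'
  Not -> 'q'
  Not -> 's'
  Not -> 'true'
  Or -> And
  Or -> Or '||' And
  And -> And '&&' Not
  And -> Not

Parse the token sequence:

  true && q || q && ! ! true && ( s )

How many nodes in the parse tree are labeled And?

[Or [Or [And [And [Not true]] && [Not q]]] || [And [And [And [Not q]] && [Not ! [Not ! [Not true]]]] && [Not ( [Or [And [Not s]]] )]]]

6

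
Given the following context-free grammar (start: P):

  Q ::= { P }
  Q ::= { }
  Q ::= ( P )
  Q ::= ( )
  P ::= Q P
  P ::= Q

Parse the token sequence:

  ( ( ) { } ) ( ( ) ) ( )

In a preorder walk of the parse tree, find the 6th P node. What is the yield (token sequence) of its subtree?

( )

[P [Q ( [P [Q ( )] [P [Q { }]]] )] [P [Q ( [P [Q ( )]] )] [P [Q ( )]]]]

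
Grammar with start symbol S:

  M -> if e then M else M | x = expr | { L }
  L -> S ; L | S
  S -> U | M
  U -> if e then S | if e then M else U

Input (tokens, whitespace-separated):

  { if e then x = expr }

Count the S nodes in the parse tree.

[S [M { [L [S [U if e then [S [M x = expr]]]]] }]]

3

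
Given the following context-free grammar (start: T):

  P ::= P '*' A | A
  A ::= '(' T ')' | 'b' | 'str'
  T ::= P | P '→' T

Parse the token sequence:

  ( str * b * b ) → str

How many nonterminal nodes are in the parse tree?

[T [P [A ( [T [P [P [P [A str]] * [A b]] * [A b]]] )]] → [T [P [A str]]]]

13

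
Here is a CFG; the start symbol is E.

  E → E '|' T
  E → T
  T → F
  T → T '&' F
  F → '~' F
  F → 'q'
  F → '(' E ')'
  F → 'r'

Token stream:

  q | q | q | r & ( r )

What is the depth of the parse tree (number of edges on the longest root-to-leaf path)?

6

[E [E [E [E [T [F q]]] | [T [F q]]] | [T [F q]]] | [T [T [F r]] & [F ( [E [T [F r]]] )]]]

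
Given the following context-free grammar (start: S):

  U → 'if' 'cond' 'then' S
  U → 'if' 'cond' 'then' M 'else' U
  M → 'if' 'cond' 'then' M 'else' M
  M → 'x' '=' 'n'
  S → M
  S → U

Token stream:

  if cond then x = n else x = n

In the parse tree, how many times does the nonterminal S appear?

[S [M if cond then [M x = n] else [M x = n]]]

1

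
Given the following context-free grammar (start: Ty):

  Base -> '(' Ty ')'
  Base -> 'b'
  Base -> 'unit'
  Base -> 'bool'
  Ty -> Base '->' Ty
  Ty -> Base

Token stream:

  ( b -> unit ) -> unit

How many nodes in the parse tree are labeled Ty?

[Ty [Base ( [Ty [Base b] -> [Ty [Base unit]]] )] -> [Ty [Base unit]]]

4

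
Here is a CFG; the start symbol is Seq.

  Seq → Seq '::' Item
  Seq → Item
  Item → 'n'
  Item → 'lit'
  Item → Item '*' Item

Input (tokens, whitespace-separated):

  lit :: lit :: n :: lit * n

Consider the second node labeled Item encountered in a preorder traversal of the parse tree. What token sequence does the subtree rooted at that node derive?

lit

[Seq [Seq [Seq [Seq [Item lit]] :: [Item lit]] :: [Item n]] :: [Item [Item lit] * [Item n]]]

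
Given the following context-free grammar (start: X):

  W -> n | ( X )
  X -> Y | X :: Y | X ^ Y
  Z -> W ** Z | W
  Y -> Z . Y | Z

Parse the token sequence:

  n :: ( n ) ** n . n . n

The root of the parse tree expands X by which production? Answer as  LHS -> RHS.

X -> X :: Y

[X [X [Y [Z [W n]]]] :: [Y [Z [W ( [X [Y [Z [W n]]]] )] ** [Z [W n]]] . [Y [Z [W n]] . [Y [Z [W n]]]]]]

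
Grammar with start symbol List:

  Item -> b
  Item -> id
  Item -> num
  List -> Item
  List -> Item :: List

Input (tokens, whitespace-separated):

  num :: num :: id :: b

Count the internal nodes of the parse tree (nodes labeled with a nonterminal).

8

[List [Item num] :: [List [Item num] :: [List [Item id] :: [List [Item b]]]]]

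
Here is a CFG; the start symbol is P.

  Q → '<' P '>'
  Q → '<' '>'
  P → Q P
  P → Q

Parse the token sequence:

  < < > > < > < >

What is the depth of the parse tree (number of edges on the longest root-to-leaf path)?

[P [Q < [P [Q < >]] >] [P [Q < >] [P [Q < >]]]]

4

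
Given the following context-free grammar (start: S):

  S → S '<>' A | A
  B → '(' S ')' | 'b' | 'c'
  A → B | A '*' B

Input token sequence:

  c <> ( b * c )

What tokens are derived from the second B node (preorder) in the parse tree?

[S [S [A [B c]]] <> [A [B ( [S [A [A [B b]] * [B c]]] )]]]

( b * c )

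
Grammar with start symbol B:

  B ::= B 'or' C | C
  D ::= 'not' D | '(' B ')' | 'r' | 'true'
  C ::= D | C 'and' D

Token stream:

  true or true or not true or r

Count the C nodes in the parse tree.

[B [B [B [B [C [D true]]] or [C [D true]]] or [C [D not [D true]]]] or [C [D r]]]

4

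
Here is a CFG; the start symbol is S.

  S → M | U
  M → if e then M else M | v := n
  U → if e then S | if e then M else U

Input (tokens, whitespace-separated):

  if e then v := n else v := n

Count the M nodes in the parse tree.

3

[S [M if e then [M v := n] else [M v := n]]]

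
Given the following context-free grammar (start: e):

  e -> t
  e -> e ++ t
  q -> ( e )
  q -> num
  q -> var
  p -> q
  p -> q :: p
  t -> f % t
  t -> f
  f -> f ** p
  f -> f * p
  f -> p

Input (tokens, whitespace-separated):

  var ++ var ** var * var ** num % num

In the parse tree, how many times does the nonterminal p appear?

6

[e [e [t [f [p [q var]]]]] ++ [t [f [f [f [f [p [q var]]] ** [p [q var]]] * [p [q var]]] ** [p [q num]]] % [t [f [p [q num]]]]]]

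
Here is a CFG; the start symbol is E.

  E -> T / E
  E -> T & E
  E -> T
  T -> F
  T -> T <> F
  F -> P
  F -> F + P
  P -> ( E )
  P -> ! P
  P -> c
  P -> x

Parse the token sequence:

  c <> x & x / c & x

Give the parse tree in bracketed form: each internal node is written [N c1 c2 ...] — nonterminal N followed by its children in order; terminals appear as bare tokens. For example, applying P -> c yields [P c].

E
T & E
T <> F & E
F <> F & E
P <> F & E
c <> F & E
c <> P & E
c <> x & E
c <> x & T / E
c <> x & F / E
c <> x & P / E
c <> x & x / E
c <> x & x / T & E
c <> x & x / F & E
c <> x & x / P & E
c <> x & x / c & E
c <> x & x / c & T
c <> x & x / c & F
c <> x & x / c & P
c <> x & x / c & x

[E [T [T [F [P c]]] <> [F [P x]]] & [E [T [F [P x]]] / [E [T [F [P c]]] & [E [T [F [P x]]]]]]]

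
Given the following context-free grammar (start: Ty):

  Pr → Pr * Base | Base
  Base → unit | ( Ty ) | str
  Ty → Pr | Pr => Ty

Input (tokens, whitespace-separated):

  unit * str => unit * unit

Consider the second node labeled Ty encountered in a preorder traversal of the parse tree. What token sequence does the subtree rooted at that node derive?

[Ty [Pr [Pr [Base unit]] * [Base str]] => [Ty [Pr [Pr [Base unit]] * [Base unit]]]]

unit * unit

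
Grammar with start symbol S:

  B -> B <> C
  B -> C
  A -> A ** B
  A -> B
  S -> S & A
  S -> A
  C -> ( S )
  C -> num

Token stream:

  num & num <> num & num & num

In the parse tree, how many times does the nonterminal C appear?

5

[S [S [S [S [A [B [C num]]]] & [A [B [B [C num]] <> [C num]]]] & [A [B [C num]]]] & [A [B [C num]]]]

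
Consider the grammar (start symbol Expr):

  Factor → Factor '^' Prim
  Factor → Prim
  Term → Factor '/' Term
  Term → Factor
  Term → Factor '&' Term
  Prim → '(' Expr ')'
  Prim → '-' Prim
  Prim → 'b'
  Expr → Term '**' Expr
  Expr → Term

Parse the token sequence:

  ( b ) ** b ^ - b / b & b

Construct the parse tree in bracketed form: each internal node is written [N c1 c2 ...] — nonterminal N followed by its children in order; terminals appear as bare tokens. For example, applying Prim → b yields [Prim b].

[Expr [Term [Factor [Prim ( [Expr [Term [Factor [Prim b]]]] )]]] ** [Expr [Term [Factor [Factor [Prim b]] ^ [Prim - [Prim b]]] / [Term [Factor [Prim b]] & [Term [Factor [Prim b]]]]]]]

Expr
Term ** Expr
Factor ** Expr
Prim ** Expr
( Expr ) ** Expr
( Term ) ** Expr
( Factor ) ** Expr
( Prim ) ** Expr
( b ) ** Expr
( b ) ** Term
( b ) ** Factor / Term
( b ) ** Factor ^ Prim / Term
( b ) ** Prim ^ Prim / Term
( b ) ** b ^ Prim / Term
( b ) ** b ^ - Prim / Term
( b ) ** b ^ - b / Term
( b ) ** b ^ - b / Factor & Term
( b ) ** b ^ - b / Prim & Term
( b ) ** b ^ - b / b & Term
( b ) ** b ^ - b / b & Factor
( b ) ** b ^ - b / b & Prim
( b ) ** b ^ - b / b & b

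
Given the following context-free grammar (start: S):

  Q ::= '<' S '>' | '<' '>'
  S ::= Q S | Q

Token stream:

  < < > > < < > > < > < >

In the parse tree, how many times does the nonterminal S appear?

[S [Q < [S [Q < >]] >] [S [Q < [S [Q < >]] >] [S [Q < >] [S [Q < >]]]]]

6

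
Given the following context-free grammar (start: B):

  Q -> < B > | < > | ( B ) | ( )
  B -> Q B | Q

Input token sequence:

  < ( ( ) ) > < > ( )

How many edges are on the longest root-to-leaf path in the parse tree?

[B [Q < [B [Q ( [B [Q ( )]] )]] >] [B [Q < >] [B [Q ( )]]]]

6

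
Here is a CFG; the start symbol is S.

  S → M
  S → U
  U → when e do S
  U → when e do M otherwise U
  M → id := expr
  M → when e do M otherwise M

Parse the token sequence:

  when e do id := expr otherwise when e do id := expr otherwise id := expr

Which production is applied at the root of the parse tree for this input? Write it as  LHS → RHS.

[S [M when e do [M id := expr] otherwise [M when e do [M id := expr] otherwise [M id := expr]]]]

S → M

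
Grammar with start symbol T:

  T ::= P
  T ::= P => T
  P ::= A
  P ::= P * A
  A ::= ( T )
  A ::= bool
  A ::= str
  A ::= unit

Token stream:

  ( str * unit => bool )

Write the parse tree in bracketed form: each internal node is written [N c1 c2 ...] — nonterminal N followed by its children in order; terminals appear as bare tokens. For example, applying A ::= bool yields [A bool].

T
P
A
( T )
( P => T )
( P * A => T )
( A * A => T )
( str * A => T )
( str * unit => T )
( str * unit => P )
( str * unit => A )
( str * unit => bool )

[T [P [A ( [T [P [P [A str]] * [A unit]] => [T [P [A bool]]]] )]]]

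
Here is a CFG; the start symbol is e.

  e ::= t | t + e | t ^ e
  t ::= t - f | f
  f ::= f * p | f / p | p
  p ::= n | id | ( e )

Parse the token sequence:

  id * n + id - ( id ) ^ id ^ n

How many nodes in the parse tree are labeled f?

7

[e [t [f [f [p id]] * [p n]]] + [e [t [t [f [p id]]] - [f [p ( [e [t [f [p id]]]] )]]] ^ [e [t [f [p id]]] ^ [e [t [f [p n]]]]]]]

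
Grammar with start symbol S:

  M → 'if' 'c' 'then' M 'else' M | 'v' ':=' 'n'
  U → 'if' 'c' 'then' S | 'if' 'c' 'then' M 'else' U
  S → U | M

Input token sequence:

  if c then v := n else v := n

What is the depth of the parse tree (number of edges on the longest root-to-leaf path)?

[S [M if c then [M v := n] else [M v := n]]]

3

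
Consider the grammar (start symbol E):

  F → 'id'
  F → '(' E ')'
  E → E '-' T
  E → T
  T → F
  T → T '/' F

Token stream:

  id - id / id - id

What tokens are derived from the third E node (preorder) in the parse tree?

id

[E [E [E [T [F id]]] - [T [T [F id]] / [F id]]] - [T [F id]]]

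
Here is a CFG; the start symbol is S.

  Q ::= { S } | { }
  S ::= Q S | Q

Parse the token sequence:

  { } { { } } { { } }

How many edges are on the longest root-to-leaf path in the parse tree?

[S [Q { }] [S [Q { [S [Q { }]] }] [S [Q { [S [Q { }]] }]]]]

6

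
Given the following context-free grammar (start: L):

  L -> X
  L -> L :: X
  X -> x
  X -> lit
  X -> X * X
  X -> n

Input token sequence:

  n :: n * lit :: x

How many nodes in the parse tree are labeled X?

5

[L [L [L [X n]] :: [X [X n] * [X lit]]] :: [X x]]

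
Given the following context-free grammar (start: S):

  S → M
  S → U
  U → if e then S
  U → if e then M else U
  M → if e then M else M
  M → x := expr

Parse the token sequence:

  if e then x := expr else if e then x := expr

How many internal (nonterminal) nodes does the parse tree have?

[S [U if e then [M x := expr] else [U if e then [S [M x := expr]]]]]

6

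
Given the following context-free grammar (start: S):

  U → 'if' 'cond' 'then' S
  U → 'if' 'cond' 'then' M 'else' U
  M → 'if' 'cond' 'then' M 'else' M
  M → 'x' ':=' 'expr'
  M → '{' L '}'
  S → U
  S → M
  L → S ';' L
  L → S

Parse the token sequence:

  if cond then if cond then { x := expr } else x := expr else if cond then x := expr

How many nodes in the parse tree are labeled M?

5

[S [U if cond then [M if cond then [M { [L [S [M x := expr]]] }] else [M x := expr]] else [U if cond then [S [M x := expr]]]]]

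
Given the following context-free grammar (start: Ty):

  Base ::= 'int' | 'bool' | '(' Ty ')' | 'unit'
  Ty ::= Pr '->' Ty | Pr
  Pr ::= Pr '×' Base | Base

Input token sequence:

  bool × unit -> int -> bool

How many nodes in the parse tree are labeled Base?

[Ty [Pr [Pr [Base bool]] × [Base unit]] -> [Ty [Pr [Base int]] -> [Ty [Pr [Base bool]]]]]

4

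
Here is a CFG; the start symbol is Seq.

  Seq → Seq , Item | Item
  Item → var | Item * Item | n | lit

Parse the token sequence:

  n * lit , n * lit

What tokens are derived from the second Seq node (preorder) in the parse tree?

n * lit

[Seq [Seq [Item [Item n] * [Item lit]]] , [Item [Item n] * [Item lit]]]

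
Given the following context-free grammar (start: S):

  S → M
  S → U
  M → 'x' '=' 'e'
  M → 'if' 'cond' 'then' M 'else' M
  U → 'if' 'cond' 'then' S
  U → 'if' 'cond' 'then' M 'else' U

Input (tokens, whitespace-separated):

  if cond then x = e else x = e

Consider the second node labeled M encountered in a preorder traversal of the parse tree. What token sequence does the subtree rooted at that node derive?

[S [M if cond then [M x = e] else [M x = e]]]

x = e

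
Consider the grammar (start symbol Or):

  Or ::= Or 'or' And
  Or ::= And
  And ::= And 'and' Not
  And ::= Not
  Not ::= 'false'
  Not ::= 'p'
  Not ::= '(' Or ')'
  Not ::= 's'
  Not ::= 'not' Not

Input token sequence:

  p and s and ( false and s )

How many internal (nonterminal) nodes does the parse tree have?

12

[Or [And [And [And [Not p]] and [Not s]] and [Not ( [Or [And [And [Not false]] and [Not s]]] )]]]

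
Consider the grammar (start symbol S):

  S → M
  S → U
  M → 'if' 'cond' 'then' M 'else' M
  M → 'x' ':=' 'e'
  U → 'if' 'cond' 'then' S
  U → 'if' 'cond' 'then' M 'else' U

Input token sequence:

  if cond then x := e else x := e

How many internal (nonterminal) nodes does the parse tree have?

[S [M if cond then [M x := e] else [M x := e]]]

4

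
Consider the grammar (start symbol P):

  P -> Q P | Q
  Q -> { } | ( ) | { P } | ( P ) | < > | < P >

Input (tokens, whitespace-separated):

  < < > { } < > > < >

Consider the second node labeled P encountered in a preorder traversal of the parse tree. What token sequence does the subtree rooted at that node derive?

[P [Q < [P [Q < >] [P [Q { }] [P [Q < >]]]] >] [P [Q < >]]]

< > { } < >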